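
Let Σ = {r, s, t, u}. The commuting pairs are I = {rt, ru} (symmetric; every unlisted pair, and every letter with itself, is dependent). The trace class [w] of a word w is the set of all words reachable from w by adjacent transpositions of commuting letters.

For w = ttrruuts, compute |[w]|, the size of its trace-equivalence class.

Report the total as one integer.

#0=t has no predecessor
#1=t depends on [0:t]
#2=r has no predecessor
#3=r depends on [2:r]
#4=u depends on [1:t]
#5=u depends on [4:u]
#6=t depends on [5:u]
#7=s depends on [3:r, 6:t]
sources: [0:t, 2:r]
N(rest) = Σ N(rest − s) over sources s of rest; N(one piece) = 1:
  size 1 → [7]=1
  size 2 → [3,7]=1  [6,7]=1
  size 3 → [2,3,7]=1  [3,6,7]=2  [5,6,7]=1
  size 4 → [2,3,6,7]=3  [3,5,6,7]=3  [4,5,6,7]=1
  size 5 → [1,4,5,6,7]=1  [2,3,5,6,7]=6  [3,4,5,6,7]=4
  size 6 → [0,1,4,5,6,7]=1  [1,3,4,5,6,7]=5  [2,3,4,5,6,7]=10
  first=0(t) contributes 15
  first=2(r) contributes 6
|[w]| = 21

21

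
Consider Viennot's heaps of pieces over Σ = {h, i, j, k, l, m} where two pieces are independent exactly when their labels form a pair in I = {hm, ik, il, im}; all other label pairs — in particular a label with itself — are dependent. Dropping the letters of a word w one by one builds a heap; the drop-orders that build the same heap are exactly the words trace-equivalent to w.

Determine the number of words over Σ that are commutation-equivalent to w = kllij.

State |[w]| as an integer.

4

drop 0:k onto floor
drop 1:l onto {0:k}
drop 2:l onto {1:l}
drop 3:i onto floor
drop 4:j onto {2:l, 3:i}
ground layer = {0:k, 3:i}
drop-orders for the pieces not yet dropped (sum over which currently-grounded one goes next):
  1 to go: {4} 1
  2 to go: {2,4} 1  {3,4} 1
  3 to go: {1,2,4} 1  {2,3,4} 2
  if 0:k drops first: 3 orders
  if 3:i drops first: 1 orders
heap linearizations: 4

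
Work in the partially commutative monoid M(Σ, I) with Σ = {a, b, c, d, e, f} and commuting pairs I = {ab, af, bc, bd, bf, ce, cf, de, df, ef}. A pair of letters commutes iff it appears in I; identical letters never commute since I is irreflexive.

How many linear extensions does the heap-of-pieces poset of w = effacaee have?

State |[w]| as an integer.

28

#0=e has no predecessor
#1=f has no predecessor
#2=f depends on [1:f]
#3=a depends on [0:e]
#4=c depends on [3:a]
#5=a depends on [4:c]
#6=e depends on [5:a]
#7=e depends on [6:e]
sources: [0:e, 1:f]
N(rest) = Σ N(rest − s) over sources s of rest; N(one piece) = 1:
  size 1 → [2]=1  [7]=1
  size 2 → [1,2]=1  [2,7]=2  [6,7]=1
  size 3 → [1,2,7]=3  [2,6,7]=3  [5,6,7]=1
  size 4 → [1,2,6,7]=6  [2,5,6,7]=4  [4,5,6,7]=1
  size 5 → [1,2,5,6,7]=10  [2,4,5,6,7]=5  [3,4,5,6,7]=1
  size 6 → [0,3,4,5,6,7]=1  [1,2,4,5,6,7]=15  [2,3,4,5,6,7]=6
  first=0(e) contributes 21
  first=1(f) contributes 7
|[w]| = 28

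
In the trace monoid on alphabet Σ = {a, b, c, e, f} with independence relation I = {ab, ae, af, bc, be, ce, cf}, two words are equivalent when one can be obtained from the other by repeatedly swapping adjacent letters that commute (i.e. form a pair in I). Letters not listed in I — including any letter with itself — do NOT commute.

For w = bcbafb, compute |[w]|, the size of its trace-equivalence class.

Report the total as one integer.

15

#0=b has no predecessor
#1=c has no predecessor
#2=b depends on [0:b]
#3=a depends on [1:c]
#4=f depends on [2:b]
#5=b depends on [4:f]
sources: [0:b, 1:c]
N(rest) = Σ N(rest − s) over sources s of rest; N(one piece) = 1:
  size 1 → [3]=1  [5]=1
  size 2 → [1,3]=1  [3,5]=2  [4,5]=1
  size 3 → [1,3,5]=3  [2,4,5]=1  [3,4,5]=3
  size 4 → [0,2,4,5]=1  [1,3,4,5]=6  [2,3,4,5]=4
  first=0(b) contributes 10
  first=1(c) contributes 5
|[w]| = 15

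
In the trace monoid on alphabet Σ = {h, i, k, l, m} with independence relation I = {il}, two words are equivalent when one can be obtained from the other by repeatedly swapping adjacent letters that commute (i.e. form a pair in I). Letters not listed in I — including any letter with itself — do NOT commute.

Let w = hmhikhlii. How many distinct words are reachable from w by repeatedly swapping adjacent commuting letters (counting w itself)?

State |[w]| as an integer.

3

drop 0:h onto floor
drop 1:m onto {0:h}
drop 2:h onto {1:m}
drop 3:i onto {2:h}
drop 4:k onto {3:i}
drop 5:h onto {4:k}
drop 6:l onto {5:h}
drop 7:i onto {5:h}
drop 8:i onto {7:i}
ground layer = {0:h}
drop-orders for the pieces not yet dropped (sum over which currently-grounded one goes next):
  1 to go: {6} 1  {8} 1
  2 to go: {6,8} 2  {7,8} 1
  3 to go: {6,7,8} 3
  4 to go: {5,6,7,8} 3
  5 to go: {4,5,6,7,8} 3
  6 to go: {3,4,5,6,7,8} 3
  7 to go: {2,3,4,5,6,7,8} 3
  if 0:h drops first: 3 orders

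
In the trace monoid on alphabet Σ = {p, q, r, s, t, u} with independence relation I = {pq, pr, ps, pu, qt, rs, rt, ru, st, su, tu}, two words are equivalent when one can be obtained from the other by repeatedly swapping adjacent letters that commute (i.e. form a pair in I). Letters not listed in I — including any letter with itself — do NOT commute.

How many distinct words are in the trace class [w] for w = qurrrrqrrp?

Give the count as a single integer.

drop 0:q onto floor
drop 1:u onto {0:q}
drop 2:r onto {0:q}
drop 3:r onto {2:r}
drop 4:r onto {3:r}
drop 5:r onto {4:r}
drop 6:q onto {1:u, 5:r}
drop 7:r onto {6:q}
drop 8:r onto {7:r}
drop 9:p onto floor
ground layer = {0:q, 9:p}
drop-orders for the pieces not yet dropped (sum over which currently-grounded one goes next):
  1 to go: {8} 1  {9} 1
  2 to go: {7,8} 1  {8,9} 2
  3 to go: {6,7,8} 1  {7,8,9} 3
  4 to go: {1,6,7,8} 1  {5,6,7,8} 1  {6,7,8,9} 4
  5 to go: {1,5,6,7,8} 2  {1,6,7,8,9} 5  {4,5,6,7,8} 1  {5,6,7,8,9} 5
  6 to go: {1,4,5,6,7,8} 3  {1,5,6,7,8,9} 12  {3,4,5,6,7,8} 1  {4,5,6,7,8,9} 6
  7 to go: {1,3,4,5,6,7,8} 4  {1,4,5,6,7,8,9} 21  {2,3,4,5,6,7,8} 1  {3,4,5,6,7,8,9} 7
  8 to go: {1,2,3,4,5,6,7,8} 5  {1,3,4,5,6,7,8,9} 32  {2,3,4,5,6,7,8,9} 8
  if 0:q drops first: 45 orders
  if 9:p drops first: 5 orders
heap linearizations: 50

50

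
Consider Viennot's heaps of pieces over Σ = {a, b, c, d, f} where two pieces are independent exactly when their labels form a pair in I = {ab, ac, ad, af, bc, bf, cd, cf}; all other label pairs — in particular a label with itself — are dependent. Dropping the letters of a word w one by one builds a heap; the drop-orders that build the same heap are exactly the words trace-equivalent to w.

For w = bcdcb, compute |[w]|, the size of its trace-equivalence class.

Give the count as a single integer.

10

0(b) covers ∅
1(c) covers ∅
2(d) covers 0:b
3(c) covers 1:c
4(b) covers 2:d
floor of heap: 0:b, 1:c
completions by unplaced set U, small U first (add the entries for U minus each lowest piece of U):
  |U|=1: {3}:1  {4}:1
  |U|=2: {1,3}:1  {2,4}:1  {3,4}:2
  |U|=3: {0,2,4}:1  {1,3,4}:3  {2,3,4}:3
  start at 0(b): 6
  start at 1(c): 4
sum over floor = 10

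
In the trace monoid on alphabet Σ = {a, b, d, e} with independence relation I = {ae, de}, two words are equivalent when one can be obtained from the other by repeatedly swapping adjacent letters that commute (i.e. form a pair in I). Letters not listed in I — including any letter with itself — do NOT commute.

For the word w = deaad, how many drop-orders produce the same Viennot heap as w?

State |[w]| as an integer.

5

piece 0:d — minimal
piece 1:e — minimal
piece 2:a rests on {0:d}
piece 3:a rests on {2:a}
piece 4:d rests on {3:a}
minimal pieces: {0:d, 1:e}
ways to finish when only these pieces remain (= sum over removing one remaining piece with nothing left below it):
  1 left: {1}→1  {4}→1
  2 left: {1,4}→2  {3,4}→1
  3 left: {1,3,4}→3  {2,3,4}→1
  placing 0:d first → 4 extensions
  placing 1:e first → 1 extensions
total linear extensions = 5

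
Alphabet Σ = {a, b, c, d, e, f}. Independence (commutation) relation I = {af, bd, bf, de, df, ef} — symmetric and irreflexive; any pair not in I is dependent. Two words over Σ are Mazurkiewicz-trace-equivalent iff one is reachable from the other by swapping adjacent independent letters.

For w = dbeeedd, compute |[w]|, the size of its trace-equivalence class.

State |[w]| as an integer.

35

0(d) covers ∅
1(b) covers ∅
2(e) covers 1:b
3(e) covers 2:e
4(e) covers 3:e
5(d) covers 0:d
6(d) covers 5:d
floor of heap: 0:d, 1:b
completions by unplaced set U, small U first (add the entries for U minus each lowest piece of U):
  |U|=1: {4}:1  {6}:1
  |U|=2: {3,4}:1  {4,6}:2  {5,6}:1
  |U|=3: {0,5,6}:1  {2,3,4}:1  {3,4,6}:3  {4,5,6}:3
  |U|=4: {0,4,5,6}:4  {1,2,3,4}:1  {2,3,4,6}:4  {3,4,5,6}:6
  |U|=5: {0,3,4,5,6}:10  {1,2,3,4,6}:5  {2,3,4,5,6}:10
  start at 0(d): 15
  start at 1(b): 20
sum over floor = 35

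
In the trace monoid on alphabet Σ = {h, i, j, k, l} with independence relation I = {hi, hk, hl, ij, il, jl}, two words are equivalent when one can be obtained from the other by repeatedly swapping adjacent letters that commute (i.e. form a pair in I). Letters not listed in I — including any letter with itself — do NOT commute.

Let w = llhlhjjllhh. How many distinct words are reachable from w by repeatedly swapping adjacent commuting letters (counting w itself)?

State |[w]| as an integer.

462

#0=l has no predecessor
#1=l depends on [0:l]
#2=h has no predecessor
#3=l depends on [1:l]
#4=h depends on [2:h]
#5=j depends on [4:h]
#6=j depends on [5:j]
#7=l depends on [3:l]
#8=l depends on [7:l]
#9=h depends on [6:j]
#10=h depends on [9:h]
sources: [0:l, 2:h]
N(rest) = Σ N(rest − s) over sources s of rest; N(one piece) = 1:
  size 1 → [8]=1  [10]=1
  size 2 → [7,8]=1  [8,10]=2  [9,10]=1
  size 3 → [3,7,8]=1  [6,9,10]=1  [7,8,10]=3  [8,9,10]=3
  size 4 → [1,3,7,8]=1  [3,7,8,10]=4  [5,6,9,10]=1  [6,8,9,10]=4  [7,8,9,10]=6
  size 5 → [0,1,3,7,8]=1  [1,3,7,8,10]=5  [3,7,8,9,10]=10  [4,5,6,9,10]=1  [5,6,8,9,10]=5  [6,7,8,9,10]=10
  size 6 → [0,1,3,7,8,10]=6  [1,3,7,8,9,10]=15  [2,4,5,6,9,10]=1  [3,6,7,8,9,10]=20  [4,5,6,8,9,10]=6  [5,6,7,8,9,10]=15
  size 7 → [0,1,3,7,8,9,10]=21  [1,3,6,7,8,9,10]=35  [2,4,5,6,8,9,10]=7  [3,5,6,7,8,9,10]=35  [4,5,6,7,8,9,10]=21
  size 8 → [0,1,3,6,7,8,9,10]=56  [1,3,5,6,7,8,9,10]=70  [2,4,5,6,7,8,9,10]=28  [3,4,5,6,7,8,9,10]=56
  size 9 → [0,1,3,5,6,7,8,9,10]=126  [1,3,4,5,6,7,8,9,10]=126  [2,3,4,5,6,7,8,9,10]=84
  first=0(l) contributes 210
  first=2(h) contributes 252
|[w]| = 462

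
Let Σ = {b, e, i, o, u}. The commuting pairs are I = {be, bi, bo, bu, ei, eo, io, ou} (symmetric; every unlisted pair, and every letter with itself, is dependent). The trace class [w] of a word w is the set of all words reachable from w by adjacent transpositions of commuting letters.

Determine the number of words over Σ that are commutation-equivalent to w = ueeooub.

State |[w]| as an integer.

drop 0:u onto floor
drop 1:e onto {0:u}
drop 2:e onto {1:e}
drop 3:o onto floor
drop 4:o onto {3:o}
drop 5:u onto {2:e}
drop 6:b onto floor
ground layer = {0:u, 3:o, 6:b}
drop-orders for the pieces not yet dropped (sum over which currently-grounded one goes next):
  1 to go: {4} 1  {5} 1  {6} 1
  2 to go: {2,5} 1  {3,4} 1  {4,5} 2  {4,6} 2  {5,6} 2
  3 to go: {1,2,5} 1  {2,4,5} 3  {2,5,6} 3  {3,4,5} 3  {3,4,6} 3  {4,5,6} 6
  4 to go: {0,1,2,5} 1  {1,2,4,5} 4  {1,2,5,6} 4  {2,3,4,5} 6  {2,4,5,6} 12  {3,4,5,6} 12
  5 to go: {0,1,2,4,5} 5  {0,1,2,5,6} 5  {1,2,3,4,5} 10  {1,2,4,5,6} 20  {2,3,4,5,6} 30
  if 0:u drops first: 60 orders
  if 3:o drops first: 30 orders
  if 6:b drops first: 15 orders
heap linearizations: 105

105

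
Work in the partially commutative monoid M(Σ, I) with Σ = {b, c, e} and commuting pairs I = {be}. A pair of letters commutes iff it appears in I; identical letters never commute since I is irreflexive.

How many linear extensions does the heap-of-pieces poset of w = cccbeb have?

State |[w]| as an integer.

3

drop 0:c onto floor
drop 1:c onto {0:c}
drop 2:c onto {1:c}
drop 3:b onto {2:c}
drop 4:e onto {2:c}
drop 5:b onto {3:b}
ground layer = {0:c}
drop-orders for the pieces not yet dropped (sum over which currently-grounded one goes next):
  1 to go: {4} 1  {5} 1
  2 to go: {3,5} 1  {4,5} 2
  3 to go: {3,4,5} 3
  4 to go: {2,3,4,5} 3
  if 0:c drops first: 3 orders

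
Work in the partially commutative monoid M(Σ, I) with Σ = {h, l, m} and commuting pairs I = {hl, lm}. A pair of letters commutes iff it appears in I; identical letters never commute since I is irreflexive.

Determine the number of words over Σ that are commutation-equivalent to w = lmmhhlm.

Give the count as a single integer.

21

piece 0:l — minimal
piece 1:m — minimal
piece 2:m rests on {1:m}
piece 3:h rests on {2:m}
piece 4:h rests on {3:h}
piece 5:l rests on {0:l}
piece 6:m rests on {4:h}
minimal pieces: {0:l, 1:m}
ways to finish when only these pieces remain (= sum over removing one remaining piece with nothing left below it):
  1 left: {5}→1  {6}→1
  2 left: {0,5}→1  {4,6}→1  {5,6}→2
  3 left: {0,5,6}→3  {3,4,6}→1  {4,5,6}→3
  4 left: {0,4,5,6}→6  {2,3,4,6}→1  {3,4,5,6}→4
  5 left: {0,3,4,5,6}→10  {1,2,3,4,6}→1  {2,3,4,5,6}→5
  placing 0:l first → 6 extensions
  placing 1:m first → 15 extensions
total linear extensions = 21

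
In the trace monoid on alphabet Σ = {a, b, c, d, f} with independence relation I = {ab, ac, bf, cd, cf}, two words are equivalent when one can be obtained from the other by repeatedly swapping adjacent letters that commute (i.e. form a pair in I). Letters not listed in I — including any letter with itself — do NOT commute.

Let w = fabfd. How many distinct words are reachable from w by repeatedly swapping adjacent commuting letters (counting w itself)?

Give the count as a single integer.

#0=f has no predecessor
#1=a depends on [0:f]
#2=b has no predecessor
#3=f depends on [1:a]
#4=d depends on [2:b, 3:f]
sources: [0:f, 2:b]
N(rest) = Σ N(rest − s) over sources s of rest; N(one piece) = 1:
  size 1 → [4]=1
  size 2 → [2,4]=1  [3,4]=1
  size 3 → [1,3,4]=1  [2,3,4]=2
  first=0(f) contributes 3
  first=2(b) contributes 1
|[w]| = 4

4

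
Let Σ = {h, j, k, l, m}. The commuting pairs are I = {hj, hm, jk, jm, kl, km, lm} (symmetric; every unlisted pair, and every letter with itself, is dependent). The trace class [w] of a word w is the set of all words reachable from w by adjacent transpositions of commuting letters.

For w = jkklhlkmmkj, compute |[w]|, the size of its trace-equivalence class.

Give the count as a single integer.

drop 0:j onto floor
drop 1:k onto floor
drop 2:k onto {1:k}
drop 3:l onto {0:j}
drop 4:h onto {2:k, 3:l}
drop 5:l onto {4:h}
drop 6:k onto {4:h}
drop 7:m onto floor
drop 8:m onto {7:m}
drop 9:k onto {6:k}
drop 10:j onto {5:l}
ground layer = {0:j, 1:k, 7:m}
drop-orders for the pieces not yet dropped (sum over which currently-grounded one goes next):
  1 to go: {8} 1  {9} 1  {10} 1
  2 to go: {5,10} 1  {6,9} 1  {7,8} 1  {8,9} 2  {8,10} 2  {9,10} 2
  3 to go: {5,8,10} 3  {5,9,10} 3  {6,8,9} 3  {6,9,10} 3  {7,8,9} 3  {7,8,10} 3  {8,9,10} 6
  4 to go: {5,6,9,10} 6  {5,7,8,10} 6  {5,8,9,10} 12  {6,7,8,9} 6  {6,8,9,10} 12  {7,8,9,10} 12
  5 to go: {4,5,6,9,10} 6  {5,6,8,9,10} 30  {5,7,8,9,10} 30  {6,7,8,9,10} 30
  6 to go: {2,4,5,6,9,10} 6  {3,4,5,6,9,10} 6  {4,5,6,8,9,10} 36  {5,6,7,8,9,10} 90
  7 to go: {0,3,4,5,6,9,10} 6  {1,2,4,5,6,9,10} 6  {2,3,4,5,6,9,10} 12  {2,4,5,6,8,9,10} 42  {3,4,5,6,8,9,10} 42  {4,5,6,7,8,9,10} 126
  8 to go: {0,2,3,4,5,6,9,10} 18  {0,3,4,5,6,8,9,10} 48  {1,2,3,4,5,6,9,10} 18  {1,2,4,5,6,8,9,10} 48  {2,3,4,5,6,8,9,10} 96  {2,4,5,6,7,8,9,10} 168  {3,4,5,6,7,8,9,10} 168
  9 to go: {0,1,2,3,4,5,6,9,10} 36  {0,2,3,4,5,6,8,9,10} 162  {0,3,4,5,6,7,8,9,10} 216  {1,2,3,4,5,6,8,9,10} 162  {1,2,4,5,6,7,8,9,10} 216  {2,3,4,5,6,7,8,9,10} 432
  if 0:j drops first: 810 orders
  if 1:k drops first: 810 orders
  if 7:m drops first: 360 orders
heap linearizations: 1980

1980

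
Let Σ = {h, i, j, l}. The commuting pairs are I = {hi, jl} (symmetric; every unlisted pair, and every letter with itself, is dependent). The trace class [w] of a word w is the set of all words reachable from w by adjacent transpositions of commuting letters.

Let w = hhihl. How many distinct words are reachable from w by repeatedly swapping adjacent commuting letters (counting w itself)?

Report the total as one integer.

piece 0:h — minimal
piece 1:h rests on {0:h}
piece 2:i — minimal
piece 3:h rests on {1:h}
piece 4:l rests on {2:i, 3:h}
minimal pieces: {0:h, 2:i}
ways to finish when only these pieces remain (= sum over removing one remaining piece with nothing left below it):
  1 left: {4}→1
  2 left: {2,4}→1  {3,4}→1
  3 left: {1,3,4}→1  {2,3,4}→2
  placing 0:h first → 3 extensions
  placing 2:i first → 1 extensions
total linear extensions = 4

4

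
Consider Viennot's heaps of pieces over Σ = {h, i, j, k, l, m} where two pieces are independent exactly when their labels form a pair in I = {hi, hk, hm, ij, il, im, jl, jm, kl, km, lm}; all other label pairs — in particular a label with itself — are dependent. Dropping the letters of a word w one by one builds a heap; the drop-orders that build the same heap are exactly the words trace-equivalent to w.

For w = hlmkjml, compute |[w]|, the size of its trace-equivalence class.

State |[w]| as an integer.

189

piece 0:h — minimal
piece 1:l rests on {0:h}
piece 2:m — minimal
piece 3:k — minimal
piece 4:j rests on {0:h, 3:k}
piece 5:m rests on {2:m}
piece 6:l rests on {1:l}
minimal pieces: {0:h, 2:m, 3:k}
ways to finish when only these pieces remain (= sum over removing one remaining piece with nothing left below it):
  1 left: {4}→1  {5}→1  {6}→1
  2 left: {1,6}→1  {2,5}→1  {3,4}→1  {4,5}→2  {4,6}→2  {5,6}→2
  3 left: {1,4,6}→3  {1,5,6}→3  {2,4,5}→3  {2,5,6}→3  {3,4,5}→3  {3,4,6}→3  {4,5,6}→6
  4 left: {0,1,4,6}→3  {1,2,5,6}→6  {1,3,4,6}→6  {1,4,5,6}→12  {2,3,4,5}→6  {2,4,5,6}→12  {3,4,5,6}→12
  5 left: {0,1,3,4,6}→9  {0,1,4,5,6}→15  {1,2,4,5,6}→30  {1,3,4,5,6}→30  {2,3,4,5,6}→30
  placing 0:h first → 90 extensions
  placing 2:m first → 54 extensions
  placing 3:k first → 45 extensions
total linear extensions = 189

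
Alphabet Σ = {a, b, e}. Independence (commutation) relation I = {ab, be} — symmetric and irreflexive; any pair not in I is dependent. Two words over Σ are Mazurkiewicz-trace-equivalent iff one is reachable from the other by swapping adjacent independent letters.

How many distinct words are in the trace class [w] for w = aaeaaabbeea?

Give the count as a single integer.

drop 0:a onto floor
drop 1:a onto {0:a}
drop 2:e onto {1:a}
drop 3:a onto {2:e}
drop 4:a onto {3:a}
drop 5:a onto {4:a}
drop 6:b onto floor
drop 7:b onto {6:b}
drop 8:e onto {5:a}
drop 9:e onto {8:e}
drop 10:a onto {9:e}
ground layer = {0:a, 6:b}
drop-orders for the pieces not yet dropped (sum over which currently-grounded one goes next):
  1 to go: {7} 1  {10} 1
  2 to go: {6,7} 1  {7,10} 2  {9,10} 1
  3 to go: {6,7,10} 3  {7,9,10} 3  {8,9,10} 1
  4 to go: {5,8,9,10} 1  {6,7,9,10} 6  {7,8,9,10} 4
  5 to go: {4,5,8,9,10} 1  {5,7,8,9,10} 5  {6,7,8,9,10} 10
  6 to go: {3,4,5,8,9,10} 1  {4,5,7,8,9,10} 6  {5,6,7,8,9,10} 15
  7 to go: {2,3,4,5,8,9,10} 1  {3,4,5,7,8,9,10} 7  {4,5,6,7,8,9,10} 21
  8 to go: {1,2,3,4,5,8,9,10} 1  {2,3,4,5,7,8,9,10} 8  {3,4,5,6,7,8,9,10} 28
  9 to go: {0,1,2,3,4,5,8,9,10} 1  {1,2,3,4,5,7,8,9,10} 9  {2,3,4,5,6,7,8,9,10} 36
  if 0:a drops first: 45 orders
  if 6:b drops first: 10 orders
heap linearizations: 55

55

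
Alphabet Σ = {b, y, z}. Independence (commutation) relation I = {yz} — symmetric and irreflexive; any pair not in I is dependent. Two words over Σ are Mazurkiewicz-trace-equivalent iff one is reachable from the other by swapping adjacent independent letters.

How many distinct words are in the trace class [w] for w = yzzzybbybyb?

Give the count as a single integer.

10

drop 0:y onto floor
drop 1:z onto floor
drop 2:z onto {1:z}
drop 3:z onto {2:z}
drop 4:y onto {0:y}
drop 5:b onto {3:z, 4:y}
drop 6:b onto {5:b}
drop 7:y onto {6:b}
drop 8:b onto {7:y}
drop 9:y onto {8:b}
drop 10:b onto {9:y}
ground layer = {0:y, 1:z}
drop-orders for the pieces not yet dropped (sum over which currently-grounded one goes next):
  1 to go: {10} 1
  2 to go: {9,10} 1
  3 to go: {8,9,10} 1
  4 to go: {7,8,9,10} 1
  5 to go: {6,7,8,9,10} 1
  6 to go: {5,6,7,8,9,10} 1
  7 to go: {3,5,6,7,8,9,10} 1  {4,5,6,7,8,9,10} 1
  8 to go: {0,4,5,6,7,8,9,10} 1  {2,3,5,6,7,8,9,10} 1  {3,4,5,6,7,8,9,10} 2
  9 to go: {0,3,4,5,6,7,8,9,10} 3  {1,2,3,5,6,7,8,9,10} 1  {2,3,4,5,6,7,8,9,10} 3
  if 0:y drops first: 4 orders
  if 1:z drops first: 6 orders
heap linearizations: 10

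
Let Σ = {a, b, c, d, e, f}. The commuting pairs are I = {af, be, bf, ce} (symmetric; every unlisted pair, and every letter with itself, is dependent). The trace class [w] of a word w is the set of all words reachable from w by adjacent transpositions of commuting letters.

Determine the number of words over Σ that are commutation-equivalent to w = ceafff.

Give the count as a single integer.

8

0(c) covers ∅
1(e) covers ∅
2(a) covers 0:c, 1:e
3(f) covers 0:c, 1:e
4(f) covers 3:f
5(f) covers 4:f
floor of heap: 0:c, 1:e
completions by unplaced set U, small U first (add the entries for U minus each lowest piece of U):
  |U|=1: {2}:1  {5}:1
  |U|=2: {2,5}:2  {4,5}:1
  |U|=3: {2,4,5}:3  {3,4,5}:1
  |U|=4: {2,3,4,5}:4
  start at 0(c): 4
  start at 1(e): 4
sum over floor = 8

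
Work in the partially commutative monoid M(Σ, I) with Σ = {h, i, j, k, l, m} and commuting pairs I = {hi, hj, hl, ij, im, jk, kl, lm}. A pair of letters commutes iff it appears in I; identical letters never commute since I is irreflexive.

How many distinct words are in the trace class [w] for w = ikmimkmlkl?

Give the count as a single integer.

#0=i has no predecessor
#1=k depends on [0:i]
#2=m depends on [1:k]
#3=i depends on [1:k]
#4=m depends on [2:m]
#5=k depends on [3:i, 4:m]
#6=m depends on [5:k]
#7=l depends on [3:i]
#8=k depends on [6:m]
#9=l depends on [7:l]
sources: [0:i]
N(rest) = Σ N(rest − s) over sources s of rest; N(one piece) = 1:
  size 1 → [8]=1  [9]=1
  size 2 → [6,8]=1  [7,9]=1  [8,9]=2
  size 3 → [5,6,8]=1  [6,8,9]=3  [7,8,9]=3
  size 4 → [4,5,6,8]=1  [5,6,8,9]=4  [6,7,8,9]=6
  size 5 → [2,4,5,6,8]=1  [4,5,6,8,9]=5  [5,6,7,8,9]=10
  size 6 → [2,4,5,6,8,9]=6  [3,5,6,7,8,9]=10  [4,5,6,7,8,9]=15
  size 7 → [2,4,5,6,7,8,9]=21  [3,4,5,6,7,8,9]=25
  size 8 → [2,3,4,5,6,7,8,9]=46
  first=0(i) contributes 46

46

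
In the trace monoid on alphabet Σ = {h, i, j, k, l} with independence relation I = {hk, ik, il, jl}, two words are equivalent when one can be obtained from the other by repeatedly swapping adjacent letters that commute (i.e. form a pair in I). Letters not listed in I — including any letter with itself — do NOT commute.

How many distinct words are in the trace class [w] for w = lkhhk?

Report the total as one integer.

0(l) covers ∅
1(k) covers 0:l
2(h) covers 0:l
3(h) covers 2:h
4(k) covers 1:k
floor of heap: 0:l
completions by unplaced set U, small U first (add the entries for U minus each lowest piece of U):
  |U|=1: {3}:1  {4}:1
  |U|=2: {1,4}:1  {2,3}:1  {3,4}:2
  |U|=3: {1,3,4}:3  {2,3,4}:3
  start at 0(l): 6

6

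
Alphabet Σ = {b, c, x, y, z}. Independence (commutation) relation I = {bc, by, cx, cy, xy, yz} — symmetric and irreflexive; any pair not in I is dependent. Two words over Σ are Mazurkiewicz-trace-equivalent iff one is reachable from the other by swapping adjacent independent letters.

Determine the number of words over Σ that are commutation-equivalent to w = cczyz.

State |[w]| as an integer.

5

#0=c has no predecessor
#1=c depends on [0:c]
#2=z depends on [1:c]
#3=y has no predecessor
#4=z depends on [2:z]
sources: [0:c, 3:y]
N(rest) = Σ N(rest − s) over sources s of rest; N(one piece) = 1:
  size 1 → [3]=1  [4]=1
  size 2 → [2,4]=1  [3,4]=2
  size 3 → [1,2,4]=1  [2,3,4]=3
  first=0(c) contributes 4
  first=3(y) contributes 1
|[w]| = 5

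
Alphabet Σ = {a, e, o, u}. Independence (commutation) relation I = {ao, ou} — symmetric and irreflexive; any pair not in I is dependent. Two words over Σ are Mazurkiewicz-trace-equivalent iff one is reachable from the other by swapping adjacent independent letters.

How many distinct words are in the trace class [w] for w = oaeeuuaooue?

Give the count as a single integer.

drop 0:o onto floor
drop 1:a onto floor
drop 2:e onto {0:o, 1:a}
drop 3:e onto {2:e}
drop 4:u onto {3:e}
drop 5:u onto {4:u}
drop 6:a onto {5:u}
drop 7:o onto {3:e}
drop 8:o onto {7:o}
drop 9:u onto {6:a}
drop 10:e onto {8:o, 9:u}
ground layer = {0:o, 1:a}
drop-orders for the pieces not yet dropped (sum over which currently-grounded one goes next):
  1 to go: {10} 1
  2 to go: {8,10} 1  {9,10} 1
  3 to go: {6,9,10} 1  {7,8,10} 1  {8,9,10} 2
  4 to go: {5,6,9,10} 1  {6,8,9,10} 3  {7,8,9,10} 3
  5 to go: {4,5,6,9,10} 1  {5,6,8,9,10} 4  {6,7,8,9,10} 6
  6 to go: {4,5,6,8,9,10} 5  {5,6,7,8,9,10} 10
  7 to go: {4,5,6,7,8,9,10} 15
  8 to go: {3,4,5,6,7,8,9,10} 15
  9 to go: {2,3,4,5,6,7,8,9,10} 15
  if 0:o drops first: 15 orders
  if 1:a drops first: 15 orders
heap linearizations: 30

30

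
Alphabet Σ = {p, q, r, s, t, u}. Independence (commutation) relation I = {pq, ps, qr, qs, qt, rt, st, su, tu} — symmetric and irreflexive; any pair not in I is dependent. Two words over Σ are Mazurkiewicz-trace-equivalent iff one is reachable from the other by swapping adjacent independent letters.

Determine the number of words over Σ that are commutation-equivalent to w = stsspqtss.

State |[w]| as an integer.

504

drop 0:s onto floor
drop 1:t onto floor
drop 2:s onto {0:s}
drop 3:s onto {2:s}
drop 4:p onto {1:t}
drop 5:q onto floor
drop 6:t onto {4:p}
drop 7:s onto {3:s}
drop 8:s onto {7:s}
ground layer = {0:s, 1:t, 5:q}
drop-orders for the pieces not yet dropped (sum over which currently-grounded one goes next):
  1 to go: {5} 1  {6} 1  {8} 1
  2 to go: {4,6} 1  {5,6} 2  {5,8} 2  {6,8} 2  {7,8} 1
  3 to go: {1,4,6} 1  {3,7,8} 1  {4,5,6} 3  {4,6,8} 3  {5,6,8} 6  {5,7,8} 3  {6,7,8} 3
  4 to go: {1,4,5,6} 4  {1,4,6,8} 4  {2,3,7,8} 1  {3,5,7,8} 4  {3,6,7,8} 4  {4,5,6,8} 12  {4,6,7,8} 6  {5,6,7,8} 12
  5 to go: {0,2,3,7,8} 1  {1,4,5,6,8} 20  {1,4,6,7,8} 10  {2,3,5,7,8} 5  {2,3,6,7,8} 5  {3,4,6,7,8} 10  {3,5,6,7,8} 20  {4,5,6,7,8} 30
  6 to go: {0,2,3,5,7,8} 6  {0,2,3,6,7,8} 6  {1,3,4,6,7,8} 20  {1,4,5,6,7,8} 60  {2,3,4,6,7,8} 15  {2,3,5,6,7,8} 30  {3,4,5,6,7,8} 60
  7 to go: {0,2,3,4,6,7,8} 21  {0,2,3,5,6,7,8} 42  {1,2,3,4,6,7,8} 35  {1,3,4,5,6,7,8} 140  {2,3,4,5,6,7,8} 105
  if 0:s drops first: 280 orders
  if 1:t drops first: 168 orders
  if 5:q drops first: 56 orders
heap linearizations: 504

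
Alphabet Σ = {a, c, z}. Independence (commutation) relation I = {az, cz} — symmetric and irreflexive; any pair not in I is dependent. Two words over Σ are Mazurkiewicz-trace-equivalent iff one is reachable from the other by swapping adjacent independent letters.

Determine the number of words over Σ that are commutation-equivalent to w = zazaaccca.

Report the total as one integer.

36

piece 0:z — minimal
piece 1:a — minimal
piece 2:z rests on {0:z}
piece 3:a rests on {1:a}
piece 4:a rests on {3:a}
piece 5:c rests on {4:a}
piece 6:c rests on {5:c}
piece 7:c rests on {6:c}
piece 8:a rests on {7:c}
minimal pieces: {0:z, 1:a}
ways to finish when only these pieces remain (= sum over removing one remaining piece with nothing left below it):
  1 left: {2}→1  {8}→1
  2 left: {0,2}→1  {2,8}→2  {7,8}→1
  3 left: {0,2,8}→3  {2,7,8}→3  {6,7,8}→1
  4 left: {0,2,7,8}→6  {2,6,7,8}→4  {5,6,7,8}→1
  5 left: {0,2,6,7,8}→10  {2,5,6,7,8}→5  {4,5,6,7,8}→1
  6 left: {0,2,5,6,7,8}→15  {2,4,5,6,7,8}→6  {3,4,5,6,7,8}→1
  7 left: {0,2,4,5,6,7,8}→21  {1,3,4,5,6,7,8}→1  {2,3,4,5,6,7,8}→7
  placing 0:z first → 8 extensions
  placing 1:a first → 28 extensions
total linear extensions = 36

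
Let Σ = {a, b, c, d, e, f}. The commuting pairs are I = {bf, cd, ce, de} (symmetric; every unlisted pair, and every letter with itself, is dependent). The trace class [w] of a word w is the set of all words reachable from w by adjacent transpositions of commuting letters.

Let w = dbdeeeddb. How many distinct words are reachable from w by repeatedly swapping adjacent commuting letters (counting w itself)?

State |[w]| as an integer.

20

0(d) covers ∅
1(b) covers 0:d
2(d) covers 1:b
3(e) covers 1:b
4(e) covers 3:e
5(e) covers 4:e
6(d) covers 2:d
7(d) covers 6:d
8(b) covers 5:e, 7:d
floor of heap: 0:d
completions by unplaced set U, small U first (add the entries for U minus each lowest piece of U):
  |U|=1: {8}:1
  |U|=2: {5,8}:1  {7,8}:1
  |U|=3: {4,5,8}:1  {5,7,8}:2  {6,7,8}:1
  |U|=4: {2,6,7,8}:1  {3,4,5,8}:1  {4,5,7,8}:3  {5,6,7,8}:3
  |U|=5: {2,5,6,7,8}:4  {3,4,5,7,8}:4  {4,5,6,7,8}:6
  |U|=6: {2,4,5,6,7,8}:10  {3,4,5,6,7,8}:10
  |U|=7: {2,3,4,5,6,7,8}:20
  start at 0(d): 20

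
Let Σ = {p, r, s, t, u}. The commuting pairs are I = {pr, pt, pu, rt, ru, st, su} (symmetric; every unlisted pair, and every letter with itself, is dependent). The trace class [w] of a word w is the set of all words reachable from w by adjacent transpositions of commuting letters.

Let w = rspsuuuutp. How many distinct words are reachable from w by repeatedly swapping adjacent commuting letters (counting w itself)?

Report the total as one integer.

252

#0=r has no predecessor
#1=s depends on [0:r]
#2=p depends on [1:s]
#3=s depends on [2:p]
#4=u has no predecessor
#5=u depends on [4:u]
#6=u depends on [5:u]
#7=u depends on [6:u]
#8=t depends on [7:u]
#9=p depends on [3:s]
sources: [0:r, 4:u]
N(rest) = Σ N(rest − s) over sources s of rest; N(one piece) = 1:
  size 1 → [8]=1  [9]=1
  size 2 → [3,9]=1  [7,8]=1  [8,9]=2
  size 3 → [2,3,9]=1  [3,8,9]=3  [6,7,8]=1  [7,8,9]=3
  size 4 → [1,2,3,9]=1  [2,3,8,9]=4  [3,7,8,9]=6  [5,6,7,8]=1  [6,7,8,9]=4
  size 5 → [0,1,2,3,9]=1  [1,2,3,8,9]=5  [2,3,7,8,9]=10  [3,6,7,8,9]=10  [4,5,6,7,8]=1  [5,6,7,8,9]=5
  size 6 → [0,1,2,3,8,9]=6  [1,2,3,7,8,9]=15  [2,3,6,7,8,9]=20  [3,5,6,7,8,9]=15  [4,5,6,7,8,9]=6
  size 7 → [0,1,2,3,7,8,9]=21  [1,2,3,6,7,8,9]=35  [2,3,5,6,7,8,9]=35  [3,4,5,6,7,8,9]=21
  size 8 → [0,1,2,3,6,7,8,9]=56  [1,2,3,5,6,7,8,9]=70  [2,3,4,5,6,7,8,9]=56
  first=0(r) contributes 126
  first=4(u) contributes 126
|[w]| = 252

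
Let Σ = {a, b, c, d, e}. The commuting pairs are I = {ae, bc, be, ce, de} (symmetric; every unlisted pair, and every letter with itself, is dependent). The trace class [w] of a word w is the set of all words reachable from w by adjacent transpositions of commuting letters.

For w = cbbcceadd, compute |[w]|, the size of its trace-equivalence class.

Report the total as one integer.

90

piece 0:c — minimal
piece 1:b — minimal
piece 2:b rests on {1:b}
piece 3:c rests on {0:c}
piece 4:c rests on {3:c}
piece 5:e — minimal
piece 6:a rests on {2:b, 4:c}
piece 7:d rests on {6:a}
piece 8:d rests on {7:d}
minimal pieces: {0:c, 1:b, 5:e}
ways to finish when only these pieces remain (= sum over removing one remaining piece with nothing left below it):
  1 left: {5}→1  {8}→1
  2 left: {5,8}→2  {7,8}→1
  3 left: {5,7,8}→3  {6,7,8}→1
  4 left: {2,6,7,8}→1  {4,6,7,8}→1  {5,6,7,8}→4
  5 left: {1,2,6,7,8}→1  {2,4,6,7,8}→2  {2,5,6,7,8}→5  {3,4,6,7,8}→1  {4,5,6,7,8}→5
  6 left: {0,3,4,6,7,8}→1  {1,2,4,6,7,8}→3  {1,2,5,6,7,8}→6  {2,3,4,6,7,8}→3  {2,4,5,6,7,8}→12  {3,4,5,6,7,8}→6
  7 left: {0,2,3,4,6,7,8}→4  {0,3,4,5,6,7,8}→7  {1,2,3,4,6,7,8}→6  {1,2,4,5,6,7,8}→21  {2,3,4,5,6,7,8}→21
  placing 0:c first → 48 extensions
  placing 1:b first → 32 extensions
  placing 5:e first → 10 extensions
total linear extensions = 90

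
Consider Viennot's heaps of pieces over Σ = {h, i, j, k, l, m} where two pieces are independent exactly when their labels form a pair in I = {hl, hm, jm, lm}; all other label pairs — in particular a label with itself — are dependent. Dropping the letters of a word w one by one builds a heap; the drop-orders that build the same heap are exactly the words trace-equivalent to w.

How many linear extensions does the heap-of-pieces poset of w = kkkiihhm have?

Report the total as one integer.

3

#0=k has no predecessor
#1=k depends on [0:k]
#2=k depends on [1:k]
#3=i depends on [2:k]
#4=i depends on [3:i]
#5=h depends on [4:i]
#6=h depends on [5:h]
#7=m depends on [4:i]
sources: [0:k]
N(rest) = Σ N(rest − s) over sources s of rest; N(one piece) = 1:
  size 1 → [6]=1  [7]=1
  size 2 → [5,6]=1  [6,7]=2
  size 3 → [5,6,7]=3
  size 4 → [4,5,6,7]=3
  size 5 → [3,4,5,6,7]=3
  size 6 → [2,3,4,5,6,7]=3
  first=0(k) contributes 3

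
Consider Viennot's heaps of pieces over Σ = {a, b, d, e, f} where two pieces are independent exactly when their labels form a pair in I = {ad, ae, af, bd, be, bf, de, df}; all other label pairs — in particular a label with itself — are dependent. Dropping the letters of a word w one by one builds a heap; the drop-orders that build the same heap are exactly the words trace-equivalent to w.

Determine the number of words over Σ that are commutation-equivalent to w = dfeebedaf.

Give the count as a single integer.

#0=d has no predecessor
#1=f has no predecessor
#2=e depends on [1:f]
#3=e depends on [2:e]
#4=b has no predecessor
#5=e depends on [3:e]
#6=d depends on [0:d]
#7=a depends on [4:b]
#8=f depends on [5:e]
sources: [0:d, 1:f, 4:b]
N(rest) = Σ N(rest − s) over sources s of rest; N(one piece) = 1:
  size 1 → [6]=1  [7]=1  [8]=1
  size 2 → [0,6]=1  [4,7]=1  [5,8]=1  [6,7]=2  [6,8]=2  [7,8]=2
  size 3 → [0,6,7]=3  [0,6,8]=3  [3,5,8]=1  [4,6,7]=3  [4,7,8]=3  [5,6,8]=3  [5,7,8]=3  [6,7,8]=6
  size 4 → [0,4,6,7]=6  [0,5,6,8]=6  [0,6,7,8]=12  [2,3,5,8]=1  [3,5,6,8]=4  [3,5,7,8]=4  [4,5,7,8]=6  [4,6,7,8]=12  [5,6,7,8]=12
  size 5 → [0,3,5,6,8]=10  [0,4,6,7,8]=30  [0,5,6,7,8]=30  [1,2,3,5,8]=1  [2,3,5,6,8]=5  [2,3,5,7,8]=5  [3,4,5,7,8]=10  [3,5,6,7,8]=20  [4,5,6,7,8]=30
  size 6 → [0,2,3,5,6,8]=15  [0,3,5,6,7,8]=60  [0,4,5,6,7,8]=90  [1,2,3,5,6,8]=6  [1,2,3,5,7,8]=6  [2,3,4,5,7,8]=15  [2,3,5,6,7,8]=30  [3,4,5,6,7,8]=60
  size 7 → [0,1,2,3,5,6,8]=21  [0,2,3,5,6,7,8]=105  [0,3,4,5,6,7,8]=210  [1,2,3,4,5,7,8]=21  [1,2,3,5,6,7,8]=42  [2,3,4,5,6,7,8]=105
  first=0(d) contributes 168
  first=1(f) contributes 420
  first=4(b) contributes 168
|[w]| = 756

756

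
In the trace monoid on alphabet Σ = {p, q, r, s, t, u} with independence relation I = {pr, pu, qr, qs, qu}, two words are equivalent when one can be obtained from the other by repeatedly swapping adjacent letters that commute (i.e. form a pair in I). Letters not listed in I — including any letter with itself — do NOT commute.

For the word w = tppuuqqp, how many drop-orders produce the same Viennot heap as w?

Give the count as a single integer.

21

#0=t has no predecessor
#1=p depends on [0:t]
#2=p depends on [1:p]
#3=u depends on [0:t]
#4=u depends on [3:u]
#5=q depends on [2:p]
#6=q depends on [5:q]
#7=p depends on [6:q]
sources: [0:t]
N(rest) = Σ N(rest − s) over sources s of rest; N(one piece) = 1:
  size 1 → [4]=1  [7]=1
  size 2 → [3,4]=1  [4,7]=2  [6,7]=1
  size 3 → [3,4,7]=3  [4,6,7]=3  [5,6,7]=1
  size 4 → [2,5,6,7]=1  [3,4,6,7]=6  [4,5,6,7]=4
  size 5 → [1,2,5,6,7]=1  [2,4,5,6,7]=5  [3,4,5,6,7]=10
  size 6 → [1,2,4,5,6,7]=6  [2,3,4,5,6,7]=15
  first=0(t) contributes 21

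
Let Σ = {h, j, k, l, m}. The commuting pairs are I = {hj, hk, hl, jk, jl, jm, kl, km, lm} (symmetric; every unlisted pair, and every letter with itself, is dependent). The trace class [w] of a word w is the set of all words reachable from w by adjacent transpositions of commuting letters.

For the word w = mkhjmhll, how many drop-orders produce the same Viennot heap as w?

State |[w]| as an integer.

840

0(m) covers ∅
1(k) covers ∅
2(h) covers 0:m
3(j) covers ∅
4(m) covers 2:h
5(h) covers 4:m
6(l) covers ∅
7(l) covers 6:l
floor of heap: 0:m, 1:k, 3:j, 6:l
completions by unplaced set U, small U first (add the entries for U minus each lowest piece of U):
  |U|=1: {1}:1  {3}:1  {5}:1  {7}:1
  |U|=2: {1,3}:2  {1,5}:2  {1,7}:2  {3,5}:2  {3,7}:2  {4,5}:1  {5,7}:2  {6,7}:1
  |U|=3: {1,3,5}:6  {1,3,7}:6  {1,4,5}:3  {1,5,7}:6  {1,6,7}:3  {2,4,5}:1  {3,4,5}:3  {3,5,7}:6  {3,6,7}:3  {4,5,7}:3  {5,6,7}:3
  |U|=4: {0,2,4,5}:1  {1,2,4,5}:4  {1,3,4,5}:12  {1,3,5,7}:24  {1,3,6,7}:12  {1,4,5,7}:12  {1,5,6,7}:12  {2,3,4,5}:4  {2,4,5,7}:4  {3,4,5,7}:12  {3,5,6,7}:12  {4,5,6,7}:6
  |U|=5: {0,1,2,4,5}:5  {0,2,3,4,5}:5  {0,2,4,5,7}:5  {1,2,3,4,5}:20  {1,2,4,5,7}:20  {1,3,4,5,7}:60  {1,3,5,6,7}:60  {1,4,5,6,7}:30  {2,3,4,5,7}:20  {2,4,5,6,7}:10  {3,4,5,6,7}:30
  |U|=6: {0,1,2,3,4,5}:30  {0,1,2,4,5,7}:30  {0,2,3,4,5,7}:30  {0,2,4,5,6,7}:15  {1,2,3,4,5,7}:120  {1,2,4,5,6,7}:60  {1,3,4,5,6,7}:180  {2,3,4,5,6,7}:60
  start at 0(m): 420
  start at 1(k): 105
  start at 3(j): 105
  start at 6(l): 210
sum over floor = 840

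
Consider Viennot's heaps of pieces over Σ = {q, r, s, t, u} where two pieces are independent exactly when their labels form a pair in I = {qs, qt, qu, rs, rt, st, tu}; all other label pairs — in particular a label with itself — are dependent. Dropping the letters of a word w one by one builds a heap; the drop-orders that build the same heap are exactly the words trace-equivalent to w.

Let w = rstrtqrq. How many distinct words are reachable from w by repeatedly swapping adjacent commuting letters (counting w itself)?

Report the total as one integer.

piece 0:r — minimal
piece 1:s — minimal
piece 2:t — minimal
piece 3:r rests on {0:r}
piece 4:t rests on {2:t}
piece 5:q rests on {3:r}
piece 6:r rests on {5:q}
piece 7:q rests on {6:r}
minimal pieces: {0:r, 1:s, 2:t}
ways to finish when only these pieces remain (= sum over removing one remaining piece with nothing left below it):
  1 left: {1}→1  {4}→1  {7}→1
  2 left: {1,4}→2  {1,7}→2  {2,4}→1  {4,7}→2  {6,7}→1
  3 left: {1,2,4}→3  {1,4,7}→6  {1,6,7}→3  {2,4,7}→3  {4,6,7}→3  {5,6,7}→1
  4 left: {1,2,4,7}→12  {1,4,6,7}→12  {1,5,6,7}→4  {2,4,6,7}→6  {3,5,6,7}→1  {4,5,6,7}→4
  5 left: {0,3,5,6,7}→1  {1,2,4,6,7}→30  {1,3,5,6,7}→5  {1,4,5,6,7}→20  {2,4,5,6,7}→10  {3,4,5,6,7}→5
  6 left: {0,1,3,5,6,7}→6  {0,3,4,5,6,7}→6  {1,2,4,5,6,7}→60  {1,3,4,5,6,7}→30  {2,3,4,5,6,7}→15
  placing 0:r first → 105 extensions
  placing 1:s first → 21 extensions
  placing 2:t first → 42 extensions
total linear extensions = 168

168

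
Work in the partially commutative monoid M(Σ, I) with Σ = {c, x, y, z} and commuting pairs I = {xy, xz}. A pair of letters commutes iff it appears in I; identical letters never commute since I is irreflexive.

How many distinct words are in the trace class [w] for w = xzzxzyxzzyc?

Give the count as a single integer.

0(x) covers ∅
1(z) covers ∅
2(z) covers 1:z
3(x) covers 0:x
4(z) covers 2:z
5(y) covers 4:z
6(x) covers 3:x
7(z) covers 5:y
8(z) covers 7:z
9(y) covers 8:z
10(c) covers 6:x, 9:y
floor of heap: 0:x, 1:z
completions by unplaced set U, small U first (add the entries for U minus each lowest piece of U):
  |U|=1: {10}:1
  |U|=2: {6,10}:1  {9,10}:1
  |U|=3: {3,6,10}:1  {6,9,10}:2  {8,9,10}:1
  |U|=4: {0,3,6,10}:1  {3,6,9,10}:3  {6,8,9,10}:3  {7,8,9,10}:1
  |U|=5: {0,3,6,9,10}:4  {3,6,8,9,10}:6  {5,7,8,9,10}:1  {6,7,8,9,10}:4
  |U|=6: {0,3,6,8,9,10}:10  {3,6,7,8,9,10}:10  {4,5,7,8,9,10}:1  {5,6,7,8,9,10}:5
  |U|=7: {0,3,6,7,8,9,10}:20  {2,4,5,7,8,9,10}:1  {3,5,6,7,8,9,10}:15  {4,5,6,7,8,9,10}:6
  |U|=8: {0,3,5,6,7,8,9,10}:35  {1,2,4,5,7,8,9,10}:1  {2,4,5,6,7,8,9,10}:7  {3,4,5,6,7,8,9,10}:21
  |U|=9: {0,3,4,5,6,7,8,9,10}:56  {1,2,4,5,6,7,8,9,10}:8  {2,3,4,5,6,7,8,9,10}:28
  start at 0(x): 36
  start at 1(z): 84
sum over floor = 120

120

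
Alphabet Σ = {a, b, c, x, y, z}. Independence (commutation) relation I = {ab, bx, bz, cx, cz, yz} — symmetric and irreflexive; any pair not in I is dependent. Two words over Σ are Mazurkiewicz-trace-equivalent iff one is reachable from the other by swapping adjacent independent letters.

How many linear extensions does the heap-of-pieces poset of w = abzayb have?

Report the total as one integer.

4

#0=a has no predecessor
#1=b has no predecessor
#2=z depends on [0:a]
#3=a depends on [2:z]
#4=y depends on [1:b, 3:a]
#5=b depends on [4:y]
sources: [0:a, 1:b]
N(rest) = Σ N(rest − s) over sources s of rest; N(one piece) = 1:
  size 1 → [5]=1
  size 2 → [4,5]=1
  size 3 → [1,4,5]=1  [3,4,5]=1
  size 4 → [1,3,4,5]=2  [2,3,4,5]=1
  first=0(a) contributes 3
  first=1(b) contributes 1
|[w]| = 4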